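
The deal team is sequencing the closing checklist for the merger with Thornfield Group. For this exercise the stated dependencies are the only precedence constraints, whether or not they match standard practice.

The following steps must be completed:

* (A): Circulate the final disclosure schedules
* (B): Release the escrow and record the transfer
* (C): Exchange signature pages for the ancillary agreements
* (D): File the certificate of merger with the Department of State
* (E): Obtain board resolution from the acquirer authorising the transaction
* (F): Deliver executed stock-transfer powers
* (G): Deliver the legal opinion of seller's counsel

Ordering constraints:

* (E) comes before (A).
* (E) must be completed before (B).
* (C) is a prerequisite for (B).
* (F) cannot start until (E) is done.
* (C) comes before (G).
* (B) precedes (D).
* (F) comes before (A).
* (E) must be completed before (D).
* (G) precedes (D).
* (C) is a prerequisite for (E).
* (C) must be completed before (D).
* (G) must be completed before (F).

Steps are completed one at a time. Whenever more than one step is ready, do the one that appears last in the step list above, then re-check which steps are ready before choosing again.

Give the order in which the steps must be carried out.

(C) (G) (E) (F) (B) (D) (A)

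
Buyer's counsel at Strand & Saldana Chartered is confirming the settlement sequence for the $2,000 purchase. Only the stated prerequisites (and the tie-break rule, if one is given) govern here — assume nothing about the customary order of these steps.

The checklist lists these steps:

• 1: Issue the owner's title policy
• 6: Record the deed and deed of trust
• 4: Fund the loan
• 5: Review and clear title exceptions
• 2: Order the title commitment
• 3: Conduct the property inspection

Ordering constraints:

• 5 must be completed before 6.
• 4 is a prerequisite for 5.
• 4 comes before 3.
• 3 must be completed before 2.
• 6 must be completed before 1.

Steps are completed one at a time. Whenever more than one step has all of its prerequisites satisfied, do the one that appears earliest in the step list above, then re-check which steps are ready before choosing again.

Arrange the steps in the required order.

Only 4 has no prerequisites, so it is first.
5 and 3 are both available; 5 is listed earlier → 5.
6 and 3 are both available; 6 is listed earlier → 6.
Now 1 and 3 have their prerequisites met. 1 is listed earlier, so 1 next.
Next only 3 has its prerequisites met → 3.
Next only 2 has its prerequisites met → 2.

4, 5, 6, 1, 3, 2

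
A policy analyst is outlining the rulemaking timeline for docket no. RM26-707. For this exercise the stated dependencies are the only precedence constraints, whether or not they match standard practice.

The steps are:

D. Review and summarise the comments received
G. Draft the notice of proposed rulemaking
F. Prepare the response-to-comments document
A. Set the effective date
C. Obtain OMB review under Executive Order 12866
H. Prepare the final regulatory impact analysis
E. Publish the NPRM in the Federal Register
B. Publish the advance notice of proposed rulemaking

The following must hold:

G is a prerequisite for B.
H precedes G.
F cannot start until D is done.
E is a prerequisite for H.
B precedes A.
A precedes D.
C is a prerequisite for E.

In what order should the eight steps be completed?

C → E → H → G → B → A → D → F

Only C has no prerequisites, so it is first.
That leaves E as the only ready step → E.
H is the only step now ready → H.
That leaves G as the only ready step → G.
B needed G, now all done → B.
That leaves A as the only ready step → A.
D needed A, now all done → D.
That leaves F as the only ready step → F.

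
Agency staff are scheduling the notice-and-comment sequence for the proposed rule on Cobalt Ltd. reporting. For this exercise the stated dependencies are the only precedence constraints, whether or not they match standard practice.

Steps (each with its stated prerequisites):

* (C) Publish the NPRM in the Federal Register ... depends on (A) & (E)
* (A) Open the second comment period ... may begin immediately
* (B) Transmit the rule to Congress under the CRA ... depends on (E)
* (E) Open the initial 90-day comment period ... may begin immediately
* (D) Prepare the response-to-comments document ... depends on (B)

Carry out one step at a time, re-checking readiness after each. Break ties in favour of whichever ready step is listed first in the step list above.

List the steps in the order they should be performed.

(A), (E), (C), (B), (D)

Nothing is required for (A) and (E). (A) is listed earlier → (A) first.
That leaves (E) as the only ready step → (E).
(C) and (B) are both available; (C) is listed earlier → (C).
Next only (B) has its prerequisites met → (B).
(D) needed (B), now all done → (D).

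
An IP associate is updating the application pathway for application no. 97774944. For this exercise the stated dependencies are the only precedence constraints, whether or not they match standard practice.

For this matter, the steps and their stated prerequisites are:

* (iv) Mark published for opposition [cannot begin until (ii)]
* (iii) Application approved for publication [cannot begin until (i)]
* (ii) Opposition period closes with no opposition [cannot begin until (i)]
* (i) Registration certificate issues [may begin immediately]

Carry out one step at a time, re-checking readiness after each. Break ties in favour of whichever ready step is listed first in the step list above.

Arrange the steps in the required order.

(i) → (iii) → (ii) → (iv)

Only (i) has no prerequisites, so it is first.
(iii) and (ii) are both available; (iii) is listed earlier → (iii).
(ii) needed (i), now all done → (ii).
(iv) needed (ii), now all done → (iv).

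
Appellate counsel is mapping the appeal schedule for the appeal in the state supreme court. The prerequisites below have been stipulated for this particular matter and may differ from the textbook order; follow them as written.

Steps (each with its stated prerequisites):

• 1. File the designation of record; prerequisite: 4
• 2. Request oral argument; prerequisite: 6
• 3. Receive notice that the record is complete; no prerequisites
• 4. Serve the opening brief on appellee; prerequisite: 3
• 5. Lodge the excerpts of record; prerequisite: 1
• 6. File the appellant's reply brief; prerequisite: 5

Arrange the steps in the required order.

Only 3 has no prerequisites, so it is first.
Next only 4 has its prerequisites met → 4.
1 is the only step now ready → 1.
5 is the only step now ready → 5.
6 needed 5, now all done → 6.
2 needed 6, now all done → 2.

3, 4, 1, 5, 6, 2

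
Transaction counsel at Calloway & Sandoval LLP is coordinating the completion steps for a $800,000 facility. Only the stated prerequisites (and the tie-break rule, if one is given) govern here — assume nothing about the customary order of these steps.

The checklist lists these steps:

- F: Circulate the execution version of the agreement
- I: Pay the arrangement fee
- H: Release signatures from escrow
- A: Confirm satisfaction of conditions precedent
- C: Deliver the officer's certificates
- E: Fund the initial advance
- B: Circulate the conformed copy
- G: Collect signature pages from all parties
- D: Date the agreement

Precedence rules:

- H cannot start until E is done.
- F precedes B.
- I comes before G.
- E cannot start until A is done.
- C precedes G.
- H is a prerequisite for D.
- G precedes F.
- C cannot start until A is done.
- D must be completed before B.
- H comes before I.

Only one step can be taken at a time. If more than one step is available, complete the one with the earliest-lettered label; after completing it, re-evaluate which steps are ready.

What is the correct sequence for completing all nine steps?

A → C → E → H → D → I → G → F → B

A is the only step with nothing outstanding, so it goes first.
Ready: C and E. C has the earlier label → C.
E needed A, now all done → E.
H needed E, now all done → H.
Now D and I have their prerequisites met. D has the earlier label, so D next.
I needed H, now all done → I.
Next only G has its prerequisites met → G.
That leaves F as the only ready step → F.
B needed D and F, now all done → B.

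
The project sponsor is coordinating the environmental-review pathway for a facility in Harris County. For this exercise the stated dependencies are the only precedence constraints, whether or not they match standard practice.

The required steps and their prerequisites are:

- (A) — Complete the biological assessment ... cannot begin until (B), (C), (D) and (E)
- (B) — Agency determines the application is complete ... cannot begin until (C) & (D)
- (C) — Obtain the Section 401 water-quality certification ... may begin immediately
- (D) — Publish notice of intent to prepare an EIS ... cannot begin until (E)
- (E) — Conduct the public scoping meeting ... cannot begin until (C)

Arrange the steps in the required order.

Only (C) has no prerequisites, so it is first.
(E) needed (C), now all done → (E).
That leaves (D) as the only ready step → (D).
That leaves (B) as the only ready step → (B).
Next only (A) has its prerequisites met → (A).

(C) (E) (D) (B) (A)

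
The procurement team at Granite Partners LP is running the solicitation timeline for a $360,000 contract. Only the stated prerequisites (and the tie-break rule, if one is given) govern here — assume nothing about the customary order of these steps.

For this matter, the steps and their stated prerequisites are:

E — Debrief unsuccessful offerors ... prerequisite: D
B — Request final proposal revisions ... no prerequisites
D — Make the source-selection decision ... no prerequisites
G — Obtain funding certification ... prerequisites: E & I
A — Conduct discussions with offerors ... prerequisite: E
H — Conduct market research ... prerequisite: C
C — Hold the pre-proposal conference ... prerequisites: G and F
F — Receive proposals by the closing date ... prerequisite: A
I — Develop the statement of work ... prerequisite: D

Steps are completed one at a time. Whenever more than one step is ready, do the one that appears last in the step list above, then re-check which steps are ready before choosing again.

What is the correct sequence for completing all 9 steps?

D → I → B → E → A → F → G → C → H

Nothing is required for D and B. D is listed later → D first.
I and E now also ready, so the ready set is {I, B, E}; I is listed later → I.
Now B and E have their prerequisites met. B is listed later, so B next.
E needed D, now all done → E.
Now A and G have their prerequisites met. A is listed later, so A next.
Now F and G have their prerequisites met. F is listed later, so F next.
G is the only step now ready → G.
C is the only step now ready → C.
That leaves H as the only ready step → H.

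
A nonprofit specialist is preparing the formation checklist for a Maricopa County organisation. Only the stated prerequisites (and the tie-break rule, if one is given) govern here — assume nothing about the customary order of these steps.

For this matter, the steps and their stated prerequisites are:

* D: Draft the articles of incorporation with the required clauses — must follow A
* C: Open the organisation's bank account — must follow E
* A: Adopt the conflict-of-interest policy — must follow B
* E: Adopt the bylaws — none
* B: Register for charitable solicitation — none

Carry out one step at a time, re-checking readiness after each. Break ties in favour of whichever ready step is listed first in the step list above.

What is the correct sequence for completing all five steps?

E → C → B → A → D

Nothing is required for E and B. E is listed earlier → E first.
C now also ready, so the ready set is {C, B}; C is listed earlier → C.
Next only B has its prerequisites met → B.
That leaves A as the only ready step → A.
D needed A, now all done → D.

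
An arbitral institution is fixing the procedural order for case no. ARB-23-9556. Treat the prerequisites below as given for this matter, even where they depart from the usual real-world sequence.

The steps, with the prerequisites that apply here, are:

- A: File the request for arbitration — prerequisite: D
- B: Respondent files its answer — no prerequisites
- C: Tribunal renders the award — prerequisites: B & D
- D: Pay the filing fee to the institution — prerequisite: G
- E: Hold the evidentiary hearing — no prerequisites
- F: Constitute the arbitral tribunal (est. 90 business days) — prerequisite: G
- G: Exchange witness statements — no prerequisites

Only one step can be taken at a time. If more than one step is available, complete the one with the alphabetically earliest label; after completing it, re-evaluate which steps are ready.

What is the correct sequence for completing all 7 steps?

B → E → G → D → A → C → F

B, E and G have no prerequisites; B has the earlier label, so B is first.
Ready: E and G. E has the earlier label → E.
That leaves G as the only ready step → G.
Now D and F have their prerequisites met. D has the earlier label, so D next.
A and C now also ready, so the ready set is {A, C, F}; A has the earlier label → A.
Ready: C and F. C has the earlier label → C.
F is the only step now ready → F.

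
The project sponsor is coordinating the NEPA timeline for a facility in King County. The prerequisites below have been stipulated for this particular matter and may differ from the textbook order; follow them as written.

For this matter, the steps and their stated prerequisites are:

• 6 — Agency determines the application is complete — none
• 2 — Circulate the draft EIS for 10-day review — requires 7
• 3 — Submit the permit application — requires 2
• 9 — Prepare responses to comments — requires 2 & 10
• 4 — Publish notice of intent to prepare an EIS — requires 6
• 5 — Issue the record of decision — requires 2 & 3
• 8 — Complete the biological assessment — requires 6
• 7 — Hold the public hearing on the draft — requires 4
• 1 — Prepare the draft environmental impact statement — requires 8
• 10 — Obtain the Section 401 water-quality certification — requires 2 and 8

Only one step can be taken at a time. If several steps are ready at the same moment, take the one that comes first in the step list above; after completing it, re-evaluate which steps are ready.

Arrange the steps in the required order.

6, 4, 8, 7, 2, 3, 5, 1, 10, 9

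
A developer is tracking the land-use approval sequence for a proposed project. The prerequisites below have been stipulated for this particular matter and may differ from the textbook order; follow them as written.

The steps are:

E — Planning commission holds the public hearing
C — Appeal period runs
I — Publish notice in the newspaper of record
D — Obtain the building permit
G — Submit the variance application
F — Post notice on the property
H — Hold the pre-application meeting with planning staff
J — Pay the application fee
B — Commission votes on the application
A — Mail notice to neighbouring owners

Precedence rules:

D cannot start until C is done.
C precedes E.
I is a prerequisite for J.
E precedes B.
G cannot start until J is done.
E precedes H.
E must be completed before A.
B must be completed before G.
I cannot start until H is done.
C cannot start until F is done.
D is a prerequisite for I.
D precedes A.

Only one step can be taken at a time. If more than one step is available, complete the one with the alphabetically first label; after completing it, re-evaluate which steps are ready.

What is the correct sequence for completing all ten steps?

F, C, D, E, A, B, H, I, J, G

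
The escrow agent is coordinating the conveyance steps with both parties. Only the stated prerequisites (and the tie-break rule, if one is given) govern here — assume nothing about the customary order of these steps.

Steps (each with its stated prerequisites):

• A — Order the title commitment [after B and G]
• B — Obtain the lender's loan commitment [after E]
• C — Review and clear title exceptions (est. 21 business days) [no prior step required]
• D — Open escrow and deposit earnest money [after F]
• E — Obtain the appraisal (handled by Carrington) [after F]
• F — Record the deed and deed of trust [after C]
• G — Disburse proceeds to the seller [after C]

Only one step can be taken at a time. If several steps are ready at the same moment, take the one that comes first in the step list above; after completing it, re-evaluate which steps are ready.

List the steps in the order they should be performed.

C F D E B G A

Only C has no prerequisites, so it is first.
F and G are both available; F is listed earlier → F.
Ready: D, E and G. D is listed earlier → D.
Ready: E and G. E is listed earlier → E.
Now B and G have their prerequisites met. B is listed earlier, so B next.
That leaves G as the only ready step → G.
A is the only step now ready → A.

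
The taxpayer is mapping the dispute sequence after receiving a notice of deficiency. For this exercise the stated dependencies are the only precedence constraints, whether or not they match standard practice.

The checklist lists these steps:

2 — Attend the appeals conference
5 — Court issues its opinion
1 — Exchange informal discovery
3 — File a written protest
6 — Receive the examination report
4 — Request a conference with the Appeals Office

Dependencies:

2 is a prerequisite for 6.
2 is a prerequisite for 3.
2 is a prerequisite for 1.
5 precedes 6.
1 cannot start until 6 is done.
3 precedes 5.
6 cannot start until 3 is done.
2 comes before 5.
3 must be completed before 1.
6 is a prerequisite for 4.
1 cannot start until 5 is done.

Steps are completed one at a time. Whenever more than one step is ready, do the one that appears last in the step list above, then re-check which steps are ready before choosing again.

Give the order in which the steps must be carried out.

2 is the only step with nothing outstanding, so it goes first.
3 needed 2, now all done → 3.
That leaves 5 as the only ready step → 5.
Next only 6 has its prerequisites met → 6.
Ready: 4 and 1. 4 is listed later → 4.
1 needed 6, 3, 5 and 2, now all done → 1.

2, 3, 5, 6, 4, 1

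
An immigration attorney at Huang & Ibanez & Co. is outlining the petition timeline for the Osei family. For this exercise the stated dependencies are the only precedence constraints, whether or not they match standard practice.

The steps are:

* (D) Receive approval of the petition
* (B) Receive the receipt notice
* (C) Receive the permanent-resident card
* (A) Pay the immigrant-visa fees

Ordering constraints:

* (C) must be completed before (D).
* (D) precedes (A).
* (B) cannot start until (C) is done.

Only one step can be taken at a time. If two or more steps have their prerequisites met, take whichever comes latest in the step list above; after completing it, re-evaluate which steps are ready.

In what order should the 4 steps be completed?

(C), (B), (D), (A)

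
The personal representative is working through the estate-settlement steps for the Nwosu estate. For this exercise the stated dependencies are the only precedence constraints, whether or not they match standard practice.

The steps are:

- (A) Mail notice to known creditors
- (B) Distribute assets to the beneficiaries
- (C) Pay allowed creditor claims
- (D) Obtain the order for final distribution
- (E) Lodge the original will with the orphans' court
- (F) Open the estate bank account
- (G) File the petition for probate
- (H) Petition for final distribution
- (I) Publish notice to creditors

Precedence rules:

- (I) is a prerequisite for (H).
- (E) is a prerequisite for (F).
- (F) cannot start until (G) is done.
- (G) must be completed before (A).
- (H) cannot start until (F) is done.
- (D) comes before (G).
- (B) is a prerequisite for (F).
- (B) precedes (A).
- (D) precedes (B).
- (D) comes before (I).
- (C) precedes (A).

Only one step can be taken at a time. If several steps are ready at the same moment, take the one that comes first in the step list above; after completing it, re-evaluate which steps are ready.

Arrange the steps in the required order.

(C), (D), (B), (E), (G), (A), (F), (I), (H)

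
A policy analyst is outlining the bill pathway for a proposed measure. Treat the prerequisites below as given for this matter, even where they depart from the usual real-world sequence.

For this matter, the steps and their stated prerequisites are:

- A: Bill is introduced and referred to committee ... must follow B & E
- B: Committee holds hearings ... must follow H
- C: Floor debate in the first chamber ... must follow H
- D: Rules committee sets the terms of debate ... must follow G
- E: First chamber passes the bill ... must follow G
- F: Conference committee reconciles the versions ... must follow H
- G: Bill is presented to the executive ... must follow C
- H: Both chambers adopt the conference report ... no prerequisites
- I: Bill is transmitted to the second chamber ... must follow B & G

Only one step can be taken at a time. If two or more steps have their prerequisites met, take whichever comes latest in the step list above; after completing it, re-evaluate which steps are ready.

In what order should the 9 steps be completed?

H is the only step with nothing outstanding, so it goes first.
F, C and B are all available; F is listed later → F.
Ready: C and B. C is listed later → C.
Now G and B have their prerequisites met. G is listed later, so G next.
Ready: E, D and B. E is listed later → E.
Now D and B have their prerequisites met. D is listed later, so D next.
That leaves B as the only ready step → B.
Ready: I and A. I is listed later → I.
That leaves A as the only ready step → A.

H → F → C → G → E → D → B → I → A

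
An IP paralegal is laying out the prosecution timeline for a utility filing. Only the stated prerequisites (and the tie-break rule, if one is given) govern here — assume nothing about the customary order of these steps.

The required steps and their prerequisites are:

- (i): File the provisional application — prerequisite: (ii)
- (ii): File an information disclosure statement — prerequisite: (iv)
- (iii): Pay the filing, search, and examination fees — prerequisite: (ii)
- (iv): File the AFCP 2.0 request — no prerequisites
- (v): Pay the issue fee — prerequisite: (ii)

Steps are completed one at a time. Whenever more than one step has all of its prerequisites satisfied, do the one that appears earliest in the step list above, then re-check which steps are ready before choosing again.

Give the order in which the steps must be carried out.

(iv), (ii), (i), (iii), (v)

(iv) has no prerequisites → (iv) first.
That leaves (ii) as the only ready step → (ii).
Now (i), (iii) and (v) have their prerequisites met. (i) is listed earlier, so (i) next.
(iii) and (v) are both available; (iii) is listed earlier → (iii).
That leaves (v) as the only ready step → (v).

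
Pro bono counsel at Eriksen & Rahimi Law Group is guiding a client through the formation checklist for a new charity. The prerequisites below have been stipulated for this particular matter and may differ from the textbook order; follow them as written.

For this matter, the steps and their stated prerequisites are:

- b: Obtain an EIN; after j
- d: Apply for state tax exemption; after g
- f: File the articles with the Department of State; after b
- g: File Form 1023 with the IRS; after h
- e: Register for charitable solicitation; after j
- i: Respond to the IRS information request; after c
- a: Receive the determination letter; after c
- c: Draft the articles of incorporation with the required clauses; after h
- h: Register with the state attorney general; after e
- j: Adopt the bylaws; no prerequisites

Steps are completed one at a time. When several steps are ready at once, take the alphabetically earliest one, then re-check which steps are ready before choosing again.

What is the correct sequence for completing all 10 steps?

Only j has no prerequisites, so it is first.
b and e are both available; b has the earlier label → b.
e and f are both available; e has the earlier label → e.
Ready: f and h. f has the earlier label → f.
h needed e, now all done → h.
Now c and g have their prerequisites met. c has the earlier label, so c next.
a and i now also ready, so the ready set is {a, g, i}; a has the earlier label → a.
Ready: g and i. g has the earlier label → g.
Now d and i have their prerequisites met. d has the earlier label, so d next.
Next only i has its prerequisites met → i.

j, b, e, f, h, c, a, g, d, i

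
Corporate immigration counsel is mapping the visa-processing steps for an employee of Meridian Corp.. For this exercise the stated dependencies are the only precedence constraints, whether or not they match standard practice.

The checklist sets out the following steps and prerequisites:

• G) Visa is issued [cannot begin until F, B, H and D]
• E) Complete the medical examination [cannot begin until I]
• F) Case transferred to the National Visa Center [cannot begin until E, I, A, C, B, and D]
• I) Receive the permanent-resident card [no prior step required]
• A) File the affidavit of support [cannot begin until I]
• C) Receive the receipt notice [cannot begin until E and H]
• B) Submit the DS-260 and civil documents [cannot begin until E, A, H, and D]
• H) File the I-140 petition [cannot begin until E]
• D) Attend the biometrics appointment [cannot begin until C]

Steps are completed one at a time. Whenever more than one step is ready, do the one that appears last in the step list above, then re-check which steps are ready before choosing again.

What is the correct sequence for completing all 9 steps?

I has no prerequisites → I first.
Ready: A and E. A is listed later → A.
That leaves E as the only ready step → E.
H is the only step now ready → H.
C needed H and E, now all done → C.
That leaves D as the only ready step → D.
B is the only step now ready → B.
F needed D, B, C, A, I and E, now all done → F.
G needed D, H, B and F, now all done → G.

I A E H C D B F G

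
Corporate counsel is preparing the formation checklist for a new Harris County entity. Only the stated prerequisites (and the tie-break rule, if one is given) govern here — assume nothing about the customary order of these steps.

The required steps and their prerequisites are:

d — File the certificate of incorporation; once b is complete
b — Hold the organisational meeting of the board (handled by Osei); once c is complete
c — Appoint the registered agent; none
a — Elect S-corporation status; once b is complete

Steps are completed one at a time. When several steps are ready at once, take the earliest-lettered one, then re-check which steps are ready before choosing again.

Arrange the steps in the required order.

c, b, a, d

c is the only step with nothing outstanding, so it goes first.
b needed c, now all done → b.
Ready: a and d. a has the earlier label → a.
Next only d has its prerequisites met → d.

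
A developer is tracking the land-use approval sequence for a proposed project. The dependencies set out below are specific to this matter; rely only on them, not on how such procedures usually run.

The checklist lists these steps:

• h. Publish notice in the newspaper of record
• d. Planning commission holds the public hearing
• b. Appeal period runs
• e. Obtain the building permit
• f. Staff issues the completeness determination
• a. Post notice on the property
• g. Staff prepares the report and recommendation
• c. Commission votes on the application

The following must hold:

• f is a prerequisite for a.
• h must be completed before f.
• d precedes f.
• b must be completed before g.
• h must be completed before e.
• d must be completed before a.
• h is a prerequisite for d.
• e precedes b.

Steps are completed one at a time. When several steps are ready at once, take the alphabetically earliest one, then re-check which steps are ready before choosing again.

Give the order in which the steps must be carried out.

Nothing is required for c and h. c has the earlier label → c first.
That leaves h as the only ready step → h.
Ready: d and e. d has the earlier label → d.
f now also ready, so the ready set is {e, f}; e has the earlier label → e.
Ready: b and f. b has the earlier label → b.
g now also ready, so the ready set is {f, g}; f has the earlier label → f.
a now also ready, so the ready set is {a, g}; a has the earlier label → a.
g is the only step now ready → g.

c, h, d, e, b, f, a, g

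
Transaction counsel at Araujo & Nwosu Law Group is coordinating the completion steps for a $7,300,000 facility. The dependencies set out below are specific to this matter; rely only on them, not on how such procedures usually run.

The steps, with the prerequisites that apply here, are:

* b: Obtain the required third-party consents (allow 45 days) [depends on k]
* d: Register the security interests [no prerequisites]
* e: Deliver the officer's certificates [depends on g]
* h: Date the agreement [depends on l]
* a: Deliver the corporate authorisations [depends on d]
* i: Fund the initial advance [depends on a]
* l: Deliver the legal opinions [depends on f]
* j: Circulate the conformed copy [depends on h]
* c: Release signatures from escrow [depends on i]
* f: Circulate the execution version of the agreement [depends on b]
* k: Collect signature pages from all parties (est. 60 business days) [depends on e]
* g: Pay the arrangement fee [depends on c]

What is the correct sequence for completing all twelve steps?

d a i c g e k b f l h j

Only d has no prerequisites, so it is first.
a needed d, now all done → a.
i needed a, now all done → i.
That leaves c as the only ready step → c.
Next only g has its prerequisites met → g.
e needed g, now all done → e.
Next only k has its prerequisites met → k.
That leaves b as the only ready step → b.
f needed b, now all done → f.
Next only l has its prerequisites met → l.
That leaves h as the only ready step → h.
j is the only step now ready → j.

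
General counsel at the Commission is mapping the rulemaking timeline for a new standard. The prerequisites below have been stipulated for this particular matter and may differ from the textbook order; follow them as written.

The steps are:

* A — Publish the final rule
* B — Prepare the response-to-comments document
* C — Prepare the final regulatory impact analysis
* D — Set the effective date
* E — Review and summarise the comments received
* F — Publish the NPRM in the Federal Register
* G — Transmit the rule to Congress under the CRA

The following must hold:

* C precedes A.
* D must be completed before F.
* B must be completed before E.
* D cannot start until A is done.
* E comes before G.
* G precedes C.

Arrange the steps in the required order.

B → E → G → C → A → D → F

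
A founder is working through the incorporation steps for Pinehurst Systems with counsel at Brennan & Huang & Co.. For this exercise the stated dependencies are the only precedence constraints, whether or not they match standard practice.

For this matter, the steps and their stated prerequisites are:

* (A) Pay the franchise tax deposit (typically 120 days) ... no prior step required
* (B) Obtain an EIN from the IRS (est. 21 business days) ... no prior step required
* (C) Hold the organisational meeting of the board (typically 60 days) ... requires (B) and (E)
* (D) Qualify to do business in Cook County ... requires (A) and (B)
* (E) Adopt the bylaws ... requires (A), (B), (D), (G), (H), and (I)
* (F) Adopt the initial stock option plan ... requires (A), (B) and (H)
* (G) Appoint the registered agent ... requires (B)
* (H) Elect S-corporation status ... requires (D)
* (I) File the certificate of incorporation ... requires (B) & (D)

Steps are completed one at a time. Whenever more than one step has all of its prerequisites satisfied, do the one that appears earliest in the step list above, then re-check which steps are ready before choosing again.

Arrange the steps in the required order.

(A) and (B) have no prerequisites; (A) is listed earlier, so (A) is first.
That leaves (B) as the only ready step → (B).
Now (D) and (G) have their prerequisites met. (D) is listed earlier, so (D) next.
(G), (H) and (I) are all available; (G) is listed earlier → (G).
Now (H) and (I) have their prerequisites met. (H) is listed earlier, so (H) next.
(F) now also ready, so the ready set is {(F), (I)}; (F) is listed earlier → (F).
(I) needed (B) and (D), now all done → (I).
(E) needed (A), (B), (D), (G), (H) and (I), now all done → (E).
That leaves (C) as the only ready step → (C).

(A) → (B) → (D) → (G) → (H) → (F) → (I) → (E) → (C)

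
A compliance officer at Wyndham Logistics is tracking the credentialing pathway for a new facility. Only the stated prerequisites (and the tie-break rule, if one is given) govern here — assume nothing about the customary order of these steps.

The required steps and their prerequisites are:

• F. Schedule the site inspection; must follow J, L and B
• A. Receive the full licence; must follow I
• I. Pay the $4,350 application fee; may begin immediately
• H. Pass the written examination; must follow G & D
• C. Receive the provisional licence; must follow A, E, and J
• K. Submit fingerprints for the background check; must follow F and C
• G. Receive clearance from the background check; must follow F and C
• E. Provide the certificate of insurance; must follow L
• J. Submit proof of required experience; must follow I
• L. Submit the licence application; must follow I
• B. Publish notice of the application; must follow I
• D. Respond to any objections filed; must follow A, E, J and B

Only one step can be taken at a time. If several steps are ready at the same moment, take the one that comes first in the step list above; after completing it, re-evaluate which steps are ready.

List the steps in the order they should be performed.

I A J L E C B F K G D H

I has no prerequisites → I first.
Now A, J, L and B have their prerequisites met. A is listed earlier, so A next.
Ready: J, L and B. J is listed earlier → J.
Now L and B have their prerequisites met. L is listed earlier, so L next.
E now also ready, so the ready set is {E, B}; E is listed earlier → E.
C now also ready, so the ready set is {C, B}; C is listed earlier → C.
B is the only step now ready → B.
F and D are both available; F is listed earlier → F.
K and G now also ready, so the ready set is {K, G, D}; K is listed earlier → K.
Ready: G and D. G is listed earlier → G.
D needed A, E, J and B, now all done → D.
That leaves H as the only ready step → H.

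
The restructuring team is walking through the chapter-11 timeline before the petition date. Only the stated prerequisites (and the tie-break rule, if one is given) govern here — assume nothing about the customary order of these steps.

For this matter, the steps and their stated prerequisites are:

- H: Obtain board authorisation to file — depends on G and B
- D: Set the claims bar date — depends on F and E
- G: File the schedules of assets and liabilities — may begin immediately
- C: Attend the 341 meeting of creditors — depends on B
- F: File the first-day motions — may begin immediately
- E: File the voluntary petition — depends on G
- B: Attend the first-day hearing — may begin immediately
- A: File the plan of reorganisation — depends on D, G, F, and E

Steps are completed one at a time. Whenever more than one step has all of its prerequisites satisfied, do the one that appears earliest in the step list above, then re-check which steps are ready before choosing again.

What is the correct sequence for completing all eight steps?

Nothing is required for G, F and B. G is listed earlier → G first.
E now also ready, so the ready set is {F, E, B}; F is listed earlier → F.
E and B are both available; E is listed earlier → E.
D now also ready, so the ready set is {D, B}; D is listed earlier → D.
B and A are both available; B is listed earlier → B.
Ready: H, C and A. H is listed earlier → H.
C and A are both available; C is listed earlier → C.
A needed D, G, F and E, now all done → A.

G F E D B H C A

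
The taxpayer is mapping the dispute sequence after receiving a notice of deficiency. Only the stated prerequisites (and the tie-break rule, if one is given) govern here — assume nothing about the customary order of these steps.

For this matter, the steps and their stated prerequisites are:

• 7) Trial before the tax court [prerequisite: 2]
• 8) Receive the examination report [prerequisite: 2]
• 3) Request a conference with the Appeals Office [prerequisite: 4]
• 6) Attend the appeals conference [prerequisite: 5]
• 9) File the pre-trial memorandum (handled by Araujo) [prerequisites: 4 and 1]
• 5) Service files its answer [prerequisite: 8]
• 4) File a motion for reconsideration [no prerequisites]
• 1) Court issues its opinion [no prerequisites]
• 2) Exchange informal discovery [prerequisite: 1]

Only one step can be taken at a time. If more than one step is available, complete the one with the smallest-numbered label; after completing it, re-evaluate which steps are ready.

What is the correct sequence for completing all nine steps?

Nothing is required for 1 and 4. 1 has the earlier label → 1 first.
2 and 4 are both available; 2 has the earlier label → 2.
7 and 8 now also ready, so the ready set is {4, 7, 8}; 4 has the earlier label → 4.
Now 3, 7, 8 and 9 have their prerequisites met. 3 has the earlier label, so 3 next.
Ready: 7, 8 and 9. 7 has the earlier label → 7.
Ready: 8 and 9. 8 has the earlier label → 8.
5 now also ready, so the ready set is {5, 9}; 5 has the earlier label → 5.
6 and 9 are both available; 6 has the earlier label → 6.
Next only 9 has its prerequisites met → 9.

1 2 4 3 7 8 5 6 9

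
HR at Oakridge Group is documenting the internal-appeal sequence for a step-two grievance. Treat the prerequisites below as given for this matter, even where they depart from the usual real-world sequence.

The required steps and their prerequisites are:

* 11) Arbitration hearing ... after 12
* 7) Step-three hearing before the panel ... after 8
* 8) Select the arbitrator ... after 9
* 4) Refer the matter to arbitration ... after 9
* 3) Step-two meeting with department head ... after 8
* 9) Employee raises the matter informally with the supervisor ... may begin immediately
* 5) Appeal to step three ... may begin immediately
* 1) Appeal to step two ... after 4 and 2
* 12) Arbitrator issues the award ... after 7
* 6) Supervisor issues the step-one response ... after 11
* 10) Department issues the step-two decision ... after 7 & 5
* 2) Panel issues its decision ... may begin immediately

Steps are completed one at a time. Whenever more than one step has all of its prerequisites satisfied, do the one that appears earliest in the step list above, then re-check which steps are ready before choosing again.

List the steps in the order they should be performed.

9, 8, 7, 4, 3, 5, 12, 11, 6, 10, 2, 1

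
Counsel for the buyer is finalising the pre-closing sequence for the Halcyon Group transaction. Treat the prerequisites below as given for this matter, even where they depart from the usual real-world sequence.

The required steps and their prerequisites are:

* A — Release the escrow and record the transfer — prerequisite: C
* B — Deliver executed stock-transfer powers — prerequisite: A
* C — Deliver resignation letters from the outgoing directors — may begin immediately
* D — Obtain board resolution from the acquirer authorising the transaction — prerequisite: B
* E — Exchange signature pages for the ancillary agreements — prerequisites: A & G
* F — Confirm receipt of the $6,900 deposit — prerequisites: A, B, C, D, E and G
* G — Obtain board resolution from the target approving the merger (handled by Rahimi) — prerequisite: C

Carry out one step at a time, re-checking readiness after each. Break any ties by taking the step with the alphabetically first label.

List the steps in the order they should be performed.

C, A, B, D, G, E, F

C has no prerequisites → C first.
Ready: A and G. A has the earlier label → A.
Ready: B and G. B has the earlier label → B.
D and G are both available; D has the earlier label → D.
G is the only step now ready → G.
E is the only step now ready → E.
F needed A, B, C, D, E and G, now all done → F.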